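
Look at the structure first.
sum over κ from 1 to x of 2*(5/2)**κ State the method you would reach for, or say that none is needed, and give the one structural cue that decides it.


Technique: the geometric series formula — check a ratio of consecutive terms: it is 5/2, independent of the index, so the geometric formula closes the sum.


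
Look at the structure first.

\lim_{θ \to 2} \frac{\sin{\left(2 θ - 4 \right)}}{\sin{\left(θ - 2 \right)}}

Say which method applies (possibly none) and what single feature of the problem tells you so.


Best approach: l'Hôpital's rule (0/0) — numerator and denominator both vanish at 2 — a genuine 0/0 form, which is exactly when l'Hôpital applies. Known elementary limits would finish this too — the rule just bypasses the case analysis.


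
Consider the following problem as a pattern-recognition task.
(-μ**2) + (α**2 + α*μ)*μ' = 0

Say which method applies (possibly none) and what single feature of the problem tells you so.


Diagnosis: the homogeneous substitution — solved for the derivative, the right side is unchanged under scaling α and μ together — it depends only on the ratio μ/α, so substitute a single ratio variable. A Bernoulli substitution after rearrangement (possibly exchanging dependent and independent variable) is a fair alternative; the homogeneous route works on the equation as it stands.


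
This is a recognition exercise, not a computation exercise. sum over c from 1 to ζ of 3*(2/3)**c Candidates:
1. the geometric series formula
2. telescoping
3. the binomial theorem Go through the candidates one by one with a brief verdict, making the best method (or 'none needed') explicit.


Technique: the geometric series formula — check a ratio of consecutive terms: it is 2/3, independent of the index, so the geometric formula closes the sum.
- the geometric series formula — a fit — the right tool for this form.
- telescoping — writing out consecutive terms as given produces no pairwise cancellation.
- the binomial theorem — the terms do not reassemble into a binomial power.


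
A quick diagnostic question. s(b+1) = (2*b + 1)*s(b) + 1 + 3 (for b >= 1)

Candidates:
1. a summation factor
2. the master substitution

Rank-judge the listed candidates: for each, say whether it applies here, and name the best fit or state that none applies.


Verdict: a summation factor — because the multiplier 2*b + 1 is index-dependent, divide through by its running product and sum the resulting differences.
- a summation factor: applies; the problem has the shape this method handles.
- the master substitution: with no divided-index recursive call, reindexing by powers of a base buys nothing.


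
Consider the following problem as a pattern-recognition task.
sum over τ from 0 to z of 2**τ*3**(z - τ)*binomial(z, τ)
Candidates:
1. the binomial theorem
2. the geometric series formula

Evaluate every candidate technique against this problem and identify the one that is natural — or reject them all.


Best approach: the binomial theorem — binomial coefficients against complementary powers of 2 and 3: recognize the binomial expansion and resum.
- the binomial theorem — yes, a natural case for it.
- the geometric series formula — consecutive terms are not related by a fixed multiplier.


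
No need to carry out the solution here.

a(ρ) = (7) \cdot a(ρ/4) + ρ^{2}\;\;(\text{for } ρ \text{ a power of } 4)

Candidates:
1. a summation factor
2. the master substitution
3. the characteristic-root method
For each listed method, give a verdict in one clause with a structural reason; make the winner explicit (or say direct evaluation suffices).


Diagnosis: the master substitution — the argument contracts 4-fold per step: reindex ρ exponentially and solve the linear recurrence in the new index.
- a summation factor: a divided-index call is outside the fixed-shift first-order family a summation factor normalizes.
- the master substitution: applicable, and directly so.
- the characteristic-root method: a divided-index call is not the fixed-shift linear shape that characteristic roots solve.


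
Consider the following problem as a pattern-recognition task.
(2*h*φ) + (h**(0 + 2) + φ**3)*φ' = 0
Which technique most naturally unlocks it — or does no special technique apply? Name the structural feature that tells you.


Verdict: the exact-equation method — because the two cross partials coincide, the form is conservative as written — recover its potential in (h, φ).


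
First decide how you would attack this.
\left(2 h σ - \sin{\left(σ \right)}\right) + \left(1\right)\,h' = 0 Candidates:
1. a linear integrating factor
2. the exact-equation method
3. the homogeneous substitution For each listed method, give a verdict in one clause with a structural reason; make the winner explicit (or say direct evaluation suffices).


Method: a linear integrating factor — linear in the unknown with genuine forcing: multiply through by the exponential of the integrated coefficient and the left side closes into one derivative.
- a linear integrating factor: yes, a natural case for it.
- the exact-equation method — exactness fails on the nose — the mixed partials do not match.
- the homogeneous substitution: solved for the derivative, the right side changes under joint scaling of the two variables.


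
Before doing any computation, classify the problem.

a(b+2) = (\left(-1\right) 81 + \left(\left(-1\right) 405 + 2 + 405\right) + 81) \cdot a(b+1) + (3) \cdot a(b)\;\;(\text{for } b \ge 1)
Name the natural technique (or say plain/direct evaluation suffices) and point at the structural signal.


Best approach: the characteristic-root method — every coefficient is a fixed number and the forcing is zero — substitute r^b and read off the root equation.


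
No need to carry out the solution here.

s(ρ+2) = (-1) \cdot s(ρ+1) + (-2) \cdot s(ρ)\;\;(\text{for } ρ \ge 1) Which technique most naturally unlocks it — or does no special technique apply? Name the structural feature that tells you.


Verdict: the characteristic-root method — this is the constant-coefficient homogeneous case — the whole solution in ρ reduces to a polynomial's roots.


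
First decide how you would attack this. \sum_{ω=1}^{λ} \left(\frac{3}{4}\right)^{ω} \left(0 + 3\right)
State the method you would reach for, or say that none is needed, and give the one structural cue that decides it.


Diagnosis: the geometric series formula — consecutive terms stand in a fixed index-free ratio — the geometric sum formula closes it.


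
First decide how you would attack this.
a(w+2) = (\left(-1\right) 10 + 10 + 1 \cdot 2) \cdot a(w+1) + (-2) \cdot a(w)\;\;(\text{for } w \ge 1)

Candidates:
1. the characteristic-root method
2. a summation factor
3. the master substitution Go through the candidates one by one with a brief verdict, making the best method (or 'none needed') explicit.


Method: the characteristic-root method — the recurrence is linear and homogeneous with constant coefficients, so the ansatz r^w turns it into a polynomial equation for r.
- the characteristic-root method: yes, a natural case for it.
- a summation factor — the recurrence reaches back more than one step, outside the first-order family a summation factor normalizes.
- the master substitution — this is shift-type recursion, outside the divide-and-conquer template.


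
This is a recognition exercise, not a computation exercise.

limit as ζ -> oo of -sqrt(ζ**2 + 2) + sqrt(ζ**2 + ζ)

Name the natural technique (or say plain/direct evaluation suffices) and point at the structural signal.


Method: conjugate multiplication — the difference sqrt(ζ**2 + ζ) - sqrt(ζ**2 + 2) is an ∞ − ∞ stalemate; its conjugate partner breaks the tie.


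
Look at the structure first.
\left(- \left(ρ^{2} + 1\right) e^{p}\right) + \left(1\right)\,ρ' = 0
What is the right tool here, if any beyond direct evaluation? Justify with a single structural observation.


Technique: separation of variables — all dependence on the two variables factors apart, the defining separable shape.


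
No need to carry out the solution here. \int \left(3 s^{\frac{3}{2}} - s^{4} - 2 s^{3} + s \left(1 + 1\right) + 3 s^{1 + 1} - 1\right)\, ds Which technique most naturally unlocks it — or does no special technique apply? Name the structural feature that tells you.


Technique: no special technique — scan for structure and find none: constant multiples of powers of s, integrate directly.


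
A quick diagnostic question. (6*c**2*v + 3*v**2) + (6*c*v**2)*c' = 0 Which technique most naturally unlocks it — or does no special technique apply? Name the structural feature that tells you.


Method: the exact-equation method — the mixed-partials test passes for 6*c**2*v + 3*v**2 and 6*c*v**2, so a potential function exists as presented.


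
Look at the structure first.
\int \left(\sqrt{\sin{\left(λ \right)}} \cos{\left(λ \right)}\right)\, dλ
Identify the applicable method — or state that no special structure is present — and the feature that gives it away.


Verdict: u-substitution — spotting that \cos{\left(λ \right)} is a constant multiple of the derivative of \sin{\left(λ \right)} is the key observation — substitute u = \sin{\left(λ \right)} and the integral becomes one-dimensional in u.


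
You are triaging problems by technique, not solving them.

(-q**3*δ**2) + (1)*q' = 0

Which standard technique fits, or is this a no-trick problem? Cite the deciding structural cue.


Best approach: separation of variables — solved for the derivative, the right side factors as δ**2 times q**3 — all δ-dependence separates from all q-dependence.


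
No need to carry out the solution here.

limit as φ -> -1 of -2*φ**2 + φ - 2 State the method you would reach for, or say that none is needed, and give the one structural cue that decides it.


Diagnosis: no special technique — no denominator vanishes and nothing blows up at -1: direct substitution is the whole computation.


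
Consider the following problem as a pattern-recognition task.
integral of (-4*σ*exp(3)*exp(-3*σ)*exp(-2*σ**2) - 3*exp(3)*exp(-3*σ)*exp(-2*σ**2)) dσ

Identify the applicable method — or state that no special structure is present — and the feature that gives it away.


Diagnosis: u-substitution — collected, the integrand has one factor that is, up to a constant, the derivative of an inner expression the rest depends on — substitute for that inner expression.


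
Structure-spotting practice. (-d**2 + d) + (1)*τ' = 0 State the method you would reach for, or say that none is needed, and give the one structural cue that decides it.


Best approach: no special technique — the slope is a function of d alone, so integrate both sides directly.


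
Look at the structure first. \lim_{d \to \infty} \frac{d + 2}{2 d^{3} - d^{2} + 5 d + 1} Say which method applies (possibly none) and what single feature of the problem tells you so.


Verdict: dominant-term comparison — as d grows, only the highest-degree terms matter — compare leading terms and read the limit off. Viewed as a single quotient this is an ∞/∞ form — an at-infinity application of l'Hôpital's rule would also resolve it; comparing leading growth reads the answer without differentiating.


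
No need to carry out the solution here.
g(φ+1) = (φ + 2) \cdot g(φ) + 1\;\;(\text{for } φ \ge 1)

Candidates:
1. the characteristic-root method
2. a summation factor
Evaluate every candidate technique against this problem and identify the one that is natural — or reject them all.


Diagnosis: a summation factor — an index-dependent multiplier φ + 2 rules out characteristic roots; a summation factor converts it to a pure difference.
- the characteristic-root method — an index-dependent weight blocks the pure exponential ansatz.
- a summation factor: yes — fits the structure here.


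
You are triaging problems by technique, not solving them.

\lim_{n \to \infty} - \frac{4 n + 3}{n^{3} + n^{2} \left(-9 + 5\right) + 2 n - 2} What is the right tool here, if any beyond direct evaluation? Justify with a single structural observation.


Verdict: dominant-term comparison — at large n only the top-degree terms survive; compare the leading terms and the limit falls out. As a single quotient, the ∞/∞ shape would yield to repeated differentiation as well — the growth comparison gets there in one look.


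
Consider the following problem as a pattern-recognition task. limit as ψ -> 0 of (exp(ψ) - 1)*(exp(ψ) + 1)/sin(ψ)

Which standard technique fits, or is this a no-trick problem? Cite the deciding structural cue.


Verdict: l'Hôpital's rule (0/0) — numerator and denominator both vanish at 0 — a genuine 0/0 form, which is exactly when l'Hôpital applies. The standard small-argument limits would also carry it; the rule is the systematic route.


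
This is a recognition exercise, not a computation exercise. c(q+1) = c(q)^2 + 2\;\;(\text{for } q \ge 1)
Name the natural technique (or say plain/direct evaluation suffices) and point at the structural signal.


Method: no special technique — a nonlinear dependence on earlier terms breaks linearity, and with it every superposition-based closed form.


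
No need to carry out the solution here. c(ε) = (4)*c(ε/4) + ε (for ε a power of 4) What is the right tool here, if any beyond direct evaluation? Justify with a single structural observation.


Method: the master substitution — divide-the-index recursion (ε/4 inside the call) straightens out once the index is rewritten as 4^m.


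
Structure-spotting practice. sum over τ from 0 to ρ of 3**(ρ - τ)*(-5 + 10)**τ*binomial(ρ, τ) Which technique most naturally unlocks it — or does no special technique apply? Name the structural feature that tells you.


Verdict: the binomial theorem — binomial(ρ, τ) weighting matched powers of (-5 + 10) and 3 is the expanded form of ((-5 + 10) + 3)^ρ — fold it back up.


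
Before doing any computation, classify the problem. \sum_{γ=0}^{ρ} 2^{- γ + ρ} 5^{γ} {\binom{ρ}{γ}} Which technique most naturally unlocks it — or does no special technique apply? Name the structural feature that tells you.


Diagnosis: the binomial theorem — the summand is term γ of a binomial expansion in 5 and 2; the whole sum is a single power.


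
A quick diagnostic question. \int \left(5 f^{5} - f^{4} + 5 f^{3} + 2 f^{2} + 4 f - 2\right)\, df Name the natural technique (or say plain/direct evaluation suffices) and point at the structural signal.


Diagnosis: no special technique — nothing composite, nothing rational, nothing trigonometric — each constant-multiple power of f integrates by the power rule alone.


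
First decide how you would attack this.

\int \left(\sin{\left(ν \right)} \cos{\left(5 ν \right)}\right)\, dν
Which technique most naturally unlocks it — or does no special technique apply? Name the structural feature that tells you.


Method: a trigonometric identity — \sin{\left(ν \right)} \cos{\left(5 ν \right)} is a beat pattern — rewrite the product as a sum of single-frequency waves before integrating.


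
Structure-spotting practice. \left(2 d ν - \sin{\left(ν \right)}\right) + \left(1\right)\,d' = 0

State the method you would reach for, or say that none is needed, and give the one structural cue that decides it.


Best approach: a linear integrating factor — the unknown enters only to the first power against a nonzero forcing term — the integrating-factor template applies directly.


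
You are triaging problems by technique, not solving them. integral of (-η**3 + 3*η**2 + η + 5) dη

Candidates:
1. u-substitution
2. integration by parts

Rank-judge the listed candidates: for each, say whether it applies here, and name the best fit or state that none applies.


Verdict: no special technique — scan for structure and find none: constant multiples of powers of η, integrate directly.
- u-substitution: any workable substitution here is cosmetic — the integrand is already in directly integrable form.
- integration by parts — splitting off a factor buys nothing — the integrand integrates directly without parts.


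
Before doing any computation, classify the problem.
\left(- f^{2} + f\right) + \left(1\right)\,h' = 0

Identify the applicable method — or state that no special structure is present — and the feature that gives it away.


Diagnosis: no special technique — with h absent the equation is not coupled at all: direct integration in f.


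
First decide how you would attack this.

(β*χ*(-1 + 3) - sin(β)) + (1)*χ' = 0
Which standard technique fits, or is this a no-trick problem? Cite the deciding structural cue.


Diagnosis: a linear integrating factor — the unknown enters only to the first power against a nonzero forcing term — the integrating-factor template applies directly.


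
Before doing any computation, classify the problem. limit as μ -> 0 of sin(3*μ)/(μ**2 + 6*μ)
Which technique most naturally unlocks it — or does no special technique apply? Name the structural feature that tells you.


Technique: l'Hôpital's rule (0/0) — plug in 0: top and bottom both hit zero, so differentiate each and retry. The standard small-argument limits would also carry it; the rule is the systematic route.


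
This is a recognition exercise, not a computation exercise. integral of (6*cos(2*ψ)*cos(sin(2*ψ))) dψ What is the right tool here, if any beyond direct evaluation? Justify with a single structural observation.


Diagnosis: u-substitution — viewed as a product, the integrand is a composition evaluated at sin(2*ψ) times (a constant multiple of) that inner expression's derivative, so u = sin(2*ψ) makes it elementary.


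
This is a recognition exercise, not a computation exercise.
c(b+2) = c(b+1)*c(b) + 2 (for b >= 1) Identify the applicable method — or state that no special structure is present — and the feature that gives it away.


Diagnosis: no special technique — the sequence value feeds back through itself nonlinearly — linear superposition fails, and every superposition-based closed form fails with it.


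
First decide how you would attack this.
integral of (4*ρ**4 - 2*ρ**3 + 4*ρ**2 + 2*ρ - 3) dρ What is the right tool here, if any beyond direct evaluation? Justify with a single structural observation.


Method: no special technique — a term-by-term power-rule job in ρ; no substitution or rearrangement earns its keep here.


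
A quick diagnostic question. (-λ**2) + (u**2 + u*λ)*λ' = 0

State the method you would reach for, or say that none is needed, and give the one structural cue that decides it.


Diagnosis: the homogeneous substitution — solved for the derivative, the right side is unchanged under scaling u and λ together — it depends only on the ratio λ/u, so substitute a single ratio variable. This can also be massaged into Bernoulli form (the roles of the variables may need exchanging); the homogeneous substitution avoids that setup.


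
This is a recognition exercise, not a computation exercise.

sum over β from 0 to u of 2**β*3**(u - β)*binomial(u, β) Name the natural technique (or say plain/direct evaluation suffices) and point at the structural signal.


Best approach: the binomial theorem — binomial(u, β) weighting matched powers of 2 and 3 is the expanded form of (2 + 3)^u — fold it back up.


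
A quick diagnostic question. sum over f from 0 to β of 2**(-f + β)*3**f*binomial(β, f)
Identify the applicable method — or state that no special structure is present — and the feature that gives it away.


Technique: the binomial theorem — binomial coefficients against complementary powers of 3 and 2: recognize the binomial expansion and resum.


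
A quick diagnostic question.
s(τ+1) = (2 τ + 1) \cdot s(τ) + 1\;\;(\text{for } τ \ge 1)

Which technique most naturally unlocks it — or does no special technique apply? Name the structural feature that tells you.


Technique: a summation factor — first-order linear but the coefficient 2 τ + 1 moves with the index — divide by the cumulative product and telescope.


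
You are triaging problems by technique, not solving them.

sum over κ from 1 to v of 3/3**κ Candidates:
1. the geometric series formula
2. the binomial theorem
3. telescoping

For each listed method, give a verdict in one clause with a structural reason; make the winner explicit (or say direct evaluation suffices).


Method: the geometric series formula — consecutive terms stand in a fixed index-free ratio — the geometric sum formula closes it.
- the geometric series formula — yes — fits the structure here.
- the binomial theorem: the terms do not reassemble into a binomial power.
- telescoping — neither a shifted-difference shape nor integer-spaced poles are present.


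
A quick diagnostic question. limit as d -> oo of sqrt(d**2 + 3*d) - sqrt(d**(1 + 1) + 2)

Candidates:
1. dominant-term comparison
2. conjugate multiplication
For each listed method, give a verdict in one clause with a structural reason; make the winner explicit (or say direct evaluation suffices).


Verdict: conjugate multiplication — both pieces blow up but their difference is finite; the conjugate trick rationalizes sqrt(d**2 + 3*d) - sqrt(d**(1 + 1) + 2).
- dominant-term comparison — no dominant power emerges to decide the limit by degree comparison.
- conjugate multiplication: yes, a natural case for it.


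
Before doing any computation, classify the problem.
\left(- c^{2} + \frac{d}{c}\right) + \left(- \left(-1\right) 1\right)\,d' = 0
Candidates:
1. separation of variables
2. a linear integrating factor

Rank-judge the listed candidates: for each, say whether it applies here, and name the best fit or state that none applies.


Best approach: a linear integrating factor — the unknown enters only to the first power against a nonzero forcing term — the integrating-factor template applies directly.
- separation of variables — no division isolates the independent variable from the unknown.
- a linear integrating factor: yes, a natural case for it.


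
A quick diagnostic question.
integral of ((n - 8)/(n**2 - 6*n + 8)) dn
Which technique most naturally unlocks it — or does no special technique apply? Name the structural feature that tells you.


Technique: partial fractions — with n**2 - 6*n + 8 factorable and the degree on top strictly smaller, simple-fraction decomposition is immediate.


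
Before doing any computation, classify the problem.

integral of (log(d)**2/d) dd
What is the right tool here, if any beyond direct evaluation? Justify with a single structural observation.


Technique: u-substitution — collected, the integrand has one factor that is, up to a constant, the derivative of an inner expression the rest depends on — substitute for that inner expression.


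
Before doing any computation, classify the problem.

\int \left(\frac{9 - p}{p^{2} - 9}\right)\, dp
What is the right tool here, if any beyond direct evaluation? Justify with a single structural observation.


Diagnosis: partial fractions — each factor of p^{2} - 9 owns one elementary piece of the integrand — separate them and integrate piecewise.


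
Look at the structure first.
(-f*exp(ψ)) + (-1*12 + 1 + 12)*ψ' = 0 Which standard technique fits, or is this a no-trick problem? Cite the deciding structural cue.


Technique: separation of variables — separating collects all ψ-dependence with the derivative and leaves all f-dependence opposite: variables separate.


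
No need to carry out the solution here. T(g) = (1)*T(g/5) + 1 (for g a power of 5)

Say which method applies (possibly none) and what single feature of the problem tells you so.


Technique: the master substitution — recursion at g/5 is multiplicative in the index; logarithmic reindexing via g = 5^m linearizes it.


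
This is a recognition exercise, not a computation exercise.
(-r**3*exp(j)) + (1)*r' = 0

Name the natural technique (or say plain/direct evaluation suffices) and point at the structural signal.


Verdict: separation of variables — a product of single-variable factors, exp(j) and r**3 — the textbook separable form.


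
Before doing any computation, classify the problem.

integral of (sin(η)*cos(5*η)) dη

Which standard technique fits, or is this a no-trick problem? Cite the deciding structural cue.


Best approach: a trigonometric identity — sin(η)*cos(5*η) mixes two frequencies; the product-to-sum identity splits it into single-frequency sinusoids.


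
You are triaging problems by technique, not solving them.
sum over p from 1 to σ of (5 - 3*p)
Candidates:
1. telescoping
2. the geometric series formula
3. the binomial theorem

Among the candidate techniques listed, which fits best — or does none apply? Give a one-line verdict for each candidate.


Technique: no special technique — the sum is polynomial through and through; closed forms for each power of p finish it directly.
- telescoping — in the displayed form, no term reappears at a neighboring index to cancel against.
- the geometric series formula: dividing successive terms gives an index-dependent quantity, not a constant.
- the binomial theorem: the terms do not reassemble into a binomial power.


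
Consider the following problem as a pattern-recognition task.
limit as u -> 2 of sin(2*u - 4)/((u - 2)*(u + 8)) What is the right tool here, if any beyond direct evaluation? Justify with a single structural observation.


Diagnosis: l'Hôpital's rule (0/0) — plug in 2: top and bottom both hit zero, so differentiate each and retry. Expanding numerator and denominator to first order gives the same value — the rule automates exactly that.


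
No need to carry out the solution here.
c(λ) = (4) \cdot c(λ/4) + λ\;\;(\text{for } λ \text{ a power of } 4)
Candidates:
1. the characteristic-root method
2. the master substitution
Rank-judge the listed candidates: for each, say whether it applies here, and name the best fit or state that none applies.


Method: the master substitution — the argument shrinks by the factor 4, so measure the index on a logarithmic scale and the recursion becomes a shift.
- the characteristic-root method — a divided-index call is not the fixed-shift linear shape that characteristic roots solve.
- the master substitution: applicable, and directly so.


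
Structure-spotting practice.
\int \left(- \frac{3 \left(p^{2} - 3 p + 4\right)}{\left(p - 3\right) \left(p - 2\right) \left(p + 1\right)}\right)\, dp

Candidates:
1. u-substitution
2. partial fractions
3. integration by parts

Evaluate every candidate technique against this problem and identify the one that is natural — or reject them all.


Diagnosis: partial fractions — the bottom factors while the top stays lower-degree — split into simple fractions and integrate piece by piece.
- u-substitution — no subexpression of the integrand serves as a whole-integral substitution inner — individual terms may offer their own, but none carries its derivative as a factor of the full integrand; a working change of variable would have to be constructed from outside the expression.
- partial fractions — applies; the problem has the shape this method handles.
- integration by parts — the nonconstant-polynomial-times-standard-kernel pattern (an exp, sine, cosine, or logarithm partner) is absent.


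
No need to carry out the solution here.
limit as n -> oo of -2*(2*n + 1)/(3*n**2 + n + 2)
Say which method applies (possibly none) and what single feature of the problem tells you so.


Verdict: dominant-term comparison — divide through by the highest power of n; every lower-order term dies and the dominant terms decide the limit. l'Hôpital's at-infinity variant applies to the expression viewed as a single quotient; the leading-term comparison is the direct route.


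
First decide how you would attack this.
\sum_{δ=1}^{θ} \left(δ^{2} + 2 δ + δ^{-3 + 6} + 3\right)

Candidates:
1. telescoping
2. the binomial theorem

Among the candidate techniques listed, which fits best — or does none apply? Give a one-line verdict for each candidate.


Best approach: no special technique — recognize the absence of structure: constant-multiple powers of δ summed plainly, no special method required.
- telescoping: neither a shifted-difference shape nor integer-spaced poles are present.
- the binomial theorem — the summand does not match any term pattern of an expanded binomial power.


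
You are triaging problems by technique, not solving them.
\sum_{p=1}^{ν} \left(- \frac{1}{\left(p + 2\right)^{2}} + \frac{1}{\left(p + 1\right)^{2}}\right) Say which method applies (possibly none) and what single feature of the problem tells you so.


Method: telescoping — a difference of consecutive values of one function (\frac{1}{\left(p + 1\right)^{2}} at one index and the next) — telescoping by construction.


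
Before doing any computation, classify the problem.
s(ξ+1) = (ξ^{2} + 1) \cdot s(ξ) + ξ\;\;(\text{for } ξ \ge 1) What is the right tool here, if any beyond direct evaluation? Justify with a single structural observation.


Method: a summation factor — with the index-dependent coefficient ξ^{2} + 1, dividing by the cumulative product turns the left side into a pure difference.


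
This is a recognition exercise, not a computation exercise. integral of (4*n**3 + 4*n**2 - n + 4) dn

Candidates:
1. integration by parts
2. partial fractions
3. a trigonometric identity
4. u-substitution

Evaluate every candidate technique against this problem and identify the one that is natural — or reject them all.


Technique: no special technique — every term is a constant multiple of a power of n; term-wise power-rule integration needs no preliminary transformation.
- integration by parts — parts would only shuffle a directly integrable integrand.
- partial fractions: there is no rational-function structure to decompose.
- a trigonometric identity — no sine or cosine appears, so there is nothing for a trigonometric identity to act on.
- u-substitution — any workable substitution here is cosmetic — the integrand is already in directly integrable form.


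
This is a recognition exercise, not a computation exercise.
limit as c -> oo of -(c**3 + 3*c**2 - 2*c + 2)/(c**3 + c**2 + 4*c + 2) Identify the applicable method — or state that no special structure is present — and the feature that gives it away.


Best approach: dominant-term comparison — divide by the highest power of c present: lower-order terms vanish and the dominant ratio remains. Differentiating the expression as a single quotient would eventually settle it as well; matching dominant growth settles it immediately.


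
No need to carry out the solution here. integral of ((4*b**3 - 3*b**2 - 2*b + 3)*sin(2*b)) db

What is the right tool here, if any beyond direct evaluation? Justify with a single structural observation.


Best approach: integration by parts — differentiate 4*b**3 - 3*b**2 - 2*b + 3, integrate sin(2*b): each pass lowers the polynomial degree, so parts terminates.


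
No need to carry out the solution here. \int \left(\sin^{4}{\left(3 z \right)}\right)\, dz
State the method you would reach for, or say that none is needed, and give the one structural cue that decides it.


Technique: a trigonometric identity — reduce \sin^{4}{\left(3 z \right)} with the power-reduction formula and the integral becomes first-degree trigonometry.


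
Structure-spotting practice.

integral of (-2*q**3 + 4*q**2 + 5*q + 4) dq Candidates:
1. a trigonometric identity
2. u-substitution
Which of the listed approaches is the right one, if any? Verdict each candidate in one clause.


Technique: no special technique — the integrand is a sum of constant multiples of powers of q — integrate term by term.
- a trigonometric identity — with no trigonometric functions present, identity rewriting has no target.
- u-substitution: any workable substitution here is cosmetic — the integrand is already in directly integrable form.


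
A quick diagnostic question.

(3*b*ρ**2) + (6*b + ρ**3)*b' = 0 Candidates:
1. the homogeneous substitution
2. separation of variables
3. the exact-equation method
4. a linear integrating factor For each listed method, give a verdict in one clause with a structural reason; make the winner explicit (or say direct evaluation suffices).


Method: the exact-equation method — d/db of 3*b*ρ**2 equals d/dρ of 6*b + ρ**3: the form is a total differential of one potential — integrate it exactly.
- the homogeneous substitution — the ratio of the variables does not determine the slope.
- separation of variables: the two dependences are entangled, not a clean product of one-variable pieces.
- the exact-equation method: yes, a natural case for it.
- a linear integrating factor: a nonlinear term in the unknown puts this outside the integrating-factor template.


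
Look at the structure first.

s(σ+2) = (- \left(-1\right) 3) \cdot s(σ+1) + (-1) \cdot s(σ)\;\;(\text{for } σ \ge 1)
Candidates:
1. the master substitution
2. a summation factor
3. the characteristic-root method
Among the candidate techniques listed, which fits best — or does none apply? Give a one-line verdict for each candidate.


Technique: the characteristic-root method — try a geometric ansatz r^σ: constant coefficients turn the recurrence into one polynomial equation in r.
- the master substitution — the recursion steps by a constant offset, so exponential reindexing is pointless.
- a summation factor — the recurrence reaches back more than one step, outside the first-order family a summation factor normalizes.
- the characteristic-root method: yes, a natural case for it.


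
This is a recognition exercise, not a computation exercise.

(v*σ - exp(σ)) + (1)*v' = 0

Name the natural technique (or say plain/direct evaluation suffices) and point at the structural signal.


Technique: a linear integrating factor — linear in the unknown with genuine forcing: multiply through by the exponential of the integrated coefficient and the left side closes into one derivative.


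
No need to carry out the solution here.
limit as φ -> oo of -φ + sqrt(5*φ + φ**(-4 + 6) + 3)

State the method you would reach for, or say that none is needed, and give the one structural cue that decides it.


Verdict: conjugate multiplication — sqrt(5*φ + φ**(-4 + 6) + 3) and φ both blow up, but their difference is tame once the conjugate rationalizes it.


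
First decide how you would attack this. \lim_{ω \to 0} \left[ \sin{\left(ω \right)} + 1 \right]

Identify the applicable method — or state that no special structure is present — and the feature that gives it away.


Technique: no special technique — nothing blocks direct substitution at 0: plug in and finish.


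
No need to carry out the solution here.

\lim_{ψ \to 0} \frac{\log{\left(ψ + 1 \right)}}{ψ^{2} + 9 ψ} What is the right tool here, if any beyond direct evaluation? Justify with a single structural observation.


Technique: l'Hôpital's rule (0/0) — the 0/0 form at 0 is the signature situation for l'Hôpital's rule. The standard small-argument limits would also carry it; the rule is the systematic route.


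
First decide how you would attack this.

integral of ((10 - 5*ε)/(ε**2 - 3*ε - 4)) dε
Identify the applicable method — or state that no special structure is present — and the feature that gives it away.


Best approach: partial fractions — once ε**2 - 3*ε - 4 is factored, each root contributes a simple-fraction term; integrate them one at a time.


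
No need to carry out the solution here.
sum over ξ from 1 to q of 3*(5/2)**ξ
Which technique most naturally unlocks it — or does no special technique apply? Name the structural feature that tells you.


Best approach: the geometric series formula — check a ratio of consecutive terms: it is 5/2, independent of the index, so the geometric formula closes the sum.


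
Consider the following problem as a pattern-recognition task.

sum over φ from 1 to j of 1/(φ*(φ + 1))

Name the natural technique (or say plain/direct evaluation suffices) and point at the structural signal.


Diagnosis: telescoping — poles of 1/(φ*(φ + 1)) differ by an integer, the telltale of a telescoping partial-fraction sum.


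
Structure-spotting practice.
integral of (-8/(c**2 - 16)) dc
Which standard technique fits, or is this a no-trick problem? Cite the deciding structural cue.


Best approach: partial fractions — once c**2 - 16 is factored, each root contributes a simple-fraction term; integrate them one at a time.


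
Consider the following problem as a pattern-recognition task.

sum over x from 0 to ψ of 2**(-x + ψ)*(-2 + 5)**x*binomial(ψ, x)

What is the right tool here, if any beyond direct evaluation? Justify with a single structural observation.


Technique: the binomial theorem — terms weighting binomial(ψ, x) against matched powers of (-2 + 5) and 2 reassemble into ((-2 + 5) + 2)^ψ by the binomial theorem.


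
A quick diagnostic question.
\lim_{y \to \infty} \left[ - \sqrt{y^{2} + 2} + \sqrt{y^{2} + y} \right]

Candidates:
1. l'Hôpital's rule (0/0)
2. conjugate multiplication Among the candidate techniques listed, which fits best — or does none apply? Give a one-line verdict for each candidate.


Diagnosis: conjugate multiplication — the ∞ − ∞ radical form is the exact trigger for the conjugate maneuver.
- l'Hôpital's rule (0/0): substitution produces ∞ − ∞ rather than a vanishing quotient; the rule needs a 0/0 ratio to act on.
- conjugate multiplication — yes — fits the structure here.


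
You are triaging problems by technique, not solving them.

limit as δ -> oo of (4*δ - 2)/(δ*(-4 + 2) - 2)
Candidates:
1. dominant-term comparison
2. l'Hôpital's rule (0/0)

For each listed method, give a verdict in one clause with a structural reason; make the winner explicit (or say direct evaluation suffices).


Diagnosis: dominant-term comparison — growth-rate triage: the leading powers of δ decide the limit, everything else is noise.
- dominant-term comparison: a fit — the right tool for this form.
- l'Hôpital's rule (0/0) — as a single quotient the expression runs to ∞/∞ at the limit point — an at-infinity form of the rule would apply, though the leading-growth comparison is the direct reading.


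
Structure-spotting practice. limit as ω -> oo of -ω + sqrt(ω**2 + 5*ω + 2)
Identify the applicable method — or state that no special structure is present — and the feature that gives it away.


Best approach: conjugate multiplication — neither sqrt(ω**2 + 5*ω + 2) nor ω converges alone, so rewrite their difference as a conjugate-rationalized quotient first.


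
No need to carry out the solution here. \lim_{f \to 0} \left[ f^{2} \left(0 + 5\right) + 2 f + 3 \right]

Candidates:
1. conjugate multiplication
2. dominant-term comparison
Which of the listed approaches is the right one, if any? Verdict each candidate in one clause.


Best approach: no special technique — no denominator vanishes and nothing blows up at 0: direct substitution is the whole computation.
- conjugate multiplication — the conjugate move applies to radical differences, which this is not.
- dominant-term comparison — this is not a rational comparison of growth rates at infinity.


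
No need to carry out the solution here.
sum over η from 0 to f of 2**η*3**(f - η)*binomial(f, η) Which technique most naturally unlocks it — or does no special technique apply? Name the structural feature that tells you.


Method: the binomial theorem — terms weighting binomial(f, η) against matched powers of 2 and 3 reassemble into (2 + 3)^f by the binomial theorem.


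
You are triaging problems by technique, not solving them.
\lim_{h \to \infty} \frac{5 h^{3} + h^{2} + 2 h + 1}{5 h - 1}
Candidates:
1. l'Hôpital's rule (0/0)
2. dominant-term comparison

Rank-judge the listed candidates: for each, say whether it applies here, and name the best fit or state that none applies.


Diagnosis: dominant-term comparison — as h grows, only the highest-degree terms matter — compare leading terms and read the limit off.
- l'Hôpital's rule (0/0) — viewed as a single quotient this runs to ∞/∞, not the 0/0 clash this candidate addresses; an at-infinity variant of the rule would resolve it, but comparing leading growth reads the answer without differentiating.
- dominant-term comparison — a fit — the right tool for this form.
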